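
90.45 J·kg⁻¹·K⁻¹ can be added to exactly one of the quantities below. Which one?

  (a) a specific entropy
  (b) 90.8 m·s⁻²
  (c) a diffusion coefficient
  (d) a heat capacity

(a)

Reference: J·kg⁻¹·K⁻¹ = N·m·kg⁻¹·K⁻¹ = m²·s⁻²·K⁻¹.
Each option:
  (a) [specific entropy] = m²·s⁻²·K⁻¹  ← same
  (b) m·s⁻²
  (c) [diffusion coefficient] = m²·s⁻¹
  (d) [heat capacity] = kg·m²·s⁻²·K⁻¹
Only (a) matches m²·s⁻²·K⁻¹.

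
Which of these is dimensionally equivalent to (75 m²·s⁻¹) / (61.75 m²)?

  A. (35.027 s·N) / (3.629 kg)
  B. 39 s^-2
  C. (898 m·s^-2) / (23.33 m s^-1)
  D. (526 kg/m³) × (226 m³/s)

C.

Reference: [m²·s⁻¹] / [m²] = s⁻¹.
Each option:
  A. [kg·m·s⁻¹] / [kg] = m·s⁻¹
  B. s⁻²
  C. [m·s⁻²] / [m·s⁻¹] = s⁻¹  ← same
  D. [kg·m⁻³] · [m³·s⁻¹] = kg·s⁻¹
Only C. matches s⁻¹.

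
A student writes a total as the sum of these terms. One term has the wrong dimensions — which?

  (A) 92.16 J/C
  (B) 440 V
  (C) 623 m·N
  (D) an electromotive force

(C)

Work out the base dimensions of each:
  (A) J·C⁻¹ = N·m·(s·A)⁻¹ = kg·m²·s⁻³·A⁻¹
  (B) V = J·C⁻¹ = kg·m²·s⁻³·A⁻¹
  (C) N·m = kg·m·s⁻²·m = kg·m²·s⁻²
  (D) [electromotive force] = kg·m²·s⁻³·A⁻¹
All reduce to kg·m²·s⁻³·A⁻¹ except (C), which is kg·m²·s⁻².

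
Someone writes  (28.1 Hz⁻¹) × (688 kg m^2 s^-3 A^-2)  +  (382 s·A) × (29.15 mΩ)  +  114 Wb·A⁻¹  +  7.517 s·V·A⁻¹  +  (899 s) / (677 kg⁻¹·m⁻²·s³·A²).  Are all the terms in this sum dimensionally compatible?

In SI base units:
  (28.1 Hz⁻¹) × (688 kg m^2 s^-3 A^-2):  [s] · [kg·m²·s⁻³·A⁻²] = kg·m²·s⁻²·A⁻²
  (382 s·A) × (29.15 mΩ):  [s·A] · [kg·m²·s⁻³·A⁻²] = kg·m²·s⁻²·A⁻¹
  114 Wb·A⁻¹:  Wb·A⁻¹ = V·s·A⁻¹ = kg·m²·s⁻²·A⁻²
  7.517 s·V·A⁻¹:  V·s·A⁻¹ = J·C⁻¹·s·A⁻¹ = kg·m²·s⁻²·A⁻²
  (899 s) / (677 kg⁻¹·m⁻²·s³·A²):  [s] / [kg⁻¹·m⁻²·s³·A²] = kg·m²·s⁻²·A⁻²
The terms do not share a single dimension (kg·m²·s⁻²·A⁻² vs kg·m²·s⁻²·A⁻¹).

No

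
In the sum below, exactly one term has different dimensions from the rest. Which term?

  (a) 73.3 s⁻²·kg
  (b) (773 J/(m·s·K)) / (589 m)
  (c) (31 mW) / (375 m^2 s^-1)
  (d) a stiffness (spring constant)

Work out the base dimensions of each:
  (a) kg·s⁻²
  (b) [kg·m·s⁻³·K⁻¹] / [m] = kg·s⁻³·K⁻¹
  (c) [kg·m²·s⁻³] / [m²·s⁻¹] = kg·s⁻²
  (d) [stiffness (spring constant)] = kg·s⁻²
All reduce to kg·s⁻² except (b), which is kg·s⁻³·K⁻¹.

(b)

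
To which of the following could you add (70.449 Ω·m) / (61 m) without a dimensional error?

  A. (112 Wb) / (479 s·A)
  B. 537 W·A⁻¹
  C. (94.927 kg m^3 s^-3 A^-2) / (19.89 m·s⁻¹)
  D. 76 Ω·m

Reference: [kg·m³·s⁻³·A⁻²] / [m] = kg·m²·s⁻³·A⁻².
Each option:
  A. [kg·m²·s⁻²·A⁻¹] / [s·A] = kg·m²·s⁻³·A⁻²  ← same
  B. W·A⁻¹ = J·s⁻¹·A⁻¹ = kg·m²·s⁻³·A⁻¹
  C. [kg·m³·s⁻³·A⁻²] / [m·s⁻¹] = kg·m²·s⁻²·A⁻²
  D. Ω·m = V·A⁻¹·m = kg·m³·s⁻³·A⁻²
Only A. matches kg·m²·s⁻³·A⁻².

A.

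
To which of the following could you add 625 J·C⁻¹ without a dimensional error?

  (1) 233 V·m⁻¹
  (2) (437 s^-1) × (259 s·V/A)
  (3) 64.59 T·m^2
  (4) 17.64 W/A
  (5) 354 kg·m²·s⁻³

Reference: J·C⁻¹ = N·m·(s·A)⁻¹ = kg·m²·s⁻³·A⁻¹.
Each option:
  (1) V·m⁻¹ = J·C⁻¹·m⁻¹ = kg·m·s⁻³·A⁻¹
  (2) [s⁻¹] · [kg·m²·s⁻²·A⁻²] = kg·m²·s⁻³·A⁻²
  (3) T·m² = Wb·m⁻²·m² = kg·m²·s⁻²·A⁻¹
  (4) W·A⁻¹ = J·s⁻¹·A⁻¹ = kg·m²·s⁻³·A⁻¹  ← same
  (5) kg·m²·s⁻³
Only (4) matches kg·m²·s⁻³·A⁻¹.

(4)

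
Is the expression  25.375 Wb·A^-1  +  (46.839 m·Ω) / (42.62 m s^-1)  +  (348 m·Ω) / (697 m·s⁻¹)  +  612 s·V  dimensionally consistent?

Reduce each to base SI dimensions:
  25.375 Wb·A^-1:  Wb·A⁻¹ = V·s·A⁻¹ = kg·m²·s⁻²·A⁻²
  (46.839 m·Ω) / (42.62 m s^-1):  [kg·m³·s⁻³·A⁻²] / [m·s⁻¹] = kg·m²·s⁻²·A⁻²
  (348 m·Ω) / (697 m·s⁻¹):  [kg·m³·s⁻³·A⁻²] / [m·s⁻¹] = kg·m²·s⁻²·A⁻²
  612 s·V:  V·s = J·C⁻¹·s = kg·m²·s⁻²·A⁻¹
The terms do not share a single dimension (kg·m²·s⁻²·A⁻² vs kg·m²·s⁻²·A⁻¹).

No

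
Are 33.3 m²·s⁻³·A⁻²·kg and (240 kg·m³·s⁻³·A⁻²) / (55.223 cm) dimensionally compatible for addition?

Expand each in SI base units:
  33.3 m²·s⁻³·A⁻²·kg:  kg·m²·s⁻³·A⁻²
  (240 kg·m³·s⁻³·A⁻²) / (55.223 cm):  [kg·m³·s⁻³·A⁻²] / [m] = kg·m²·s⁻³·A⁻²
Both are kg·m²·s⁻³·A⁻², so they have the same dimensions and can be added.

Yes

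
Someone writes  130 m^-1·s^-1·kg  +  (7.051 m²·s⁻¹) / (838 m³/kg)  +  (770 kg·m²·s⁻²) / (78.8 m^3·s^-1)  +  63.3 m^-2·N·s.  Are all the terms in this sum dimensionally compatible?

Yes

Expand each in SI base units:
  130 m^-1·s^-1·kg:  kg·m⁻¹·s⁻¹
  (7.051 m²·s⁻¹) / (838 m³/kg):  [m²·s⁻¹] / [kg⁻¹·m³] = kg·m⁻¹·s⁻¹
  (770 kg·m²·s⁻²) / (78.8 m^3·s^-1):  [kg·m²·s⁻²] / [m³·s⁻¹] = kg·m⁻¹·s⁻¹
  63.3 m^-2·N·s:  N·s·m⁻² = kg·m·s⁻²·s·m⁻² = kg·m⁻¹·s⁻¹
Every term reduces to kg·m⁻¹·s⁻¹.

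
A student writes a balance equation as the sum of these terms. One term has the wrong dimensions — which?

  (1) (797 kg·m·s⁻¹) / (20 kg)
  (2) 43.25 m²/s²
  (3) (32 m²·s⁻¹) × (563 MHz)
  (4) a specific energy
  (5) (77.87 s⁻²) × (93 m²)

Reduce each to base SI dimensions:
  (1) [kg·m·s⁻¹] / [kg] = m·s⁻¹
  (2) m²·s⁻²
  (3) [m²·s⁻¹] · [s⁻¹] = m²·s⁻²
  (4) [specific energy] = m²·s⁻²
  (5) [s⁻²] · [m²] = m²·s⁻²
All reduce to m²·s⁻² except (1), which is m·s⁻¹.

(1)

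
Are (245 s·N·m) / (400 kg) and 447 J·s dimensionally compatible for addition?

Expand each in SI base units:
  (245 s·N·m) / (400 kg):  [kg·m²·s⁻¹] / [kg] = m²·s⁻¹
  447 J·s:  J·s = N·m·s = kg·m²·s⁻¹
m²·s⁻¹ ≠ kg·m²·s⁻¹, so they cannot be added.

No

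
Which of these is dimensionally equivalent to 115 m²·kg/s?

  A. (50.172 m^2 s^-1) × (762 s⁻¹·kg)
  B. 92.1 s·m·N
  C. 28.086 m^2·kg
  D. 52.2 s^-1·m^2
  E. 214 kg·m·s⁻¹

Reference: kg·m²·s⁻¹.
Each option:
  A. [m²·s⁻¹] · [kg·s⁻¹] = kg·m²·s⁻²
  B. N·m·s = kg·m·s⁻²·m·s = kg·m²·s⁻¹  ← same
  C. kg·m²
  D. m²·s⁻¹
  E. kg·m·s⁻¹
Only B. matches kg·m²·s⁻¹.

B.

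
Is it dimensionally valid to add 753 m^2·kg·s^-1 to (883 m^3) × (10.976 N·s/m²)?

Dimensions:
  753 m^2·kg·s^-1:  kg·m²·s⁻¹
  (883 m^3) × (10.976 N·s/m²):  [m³] · [kg·m⁻¹·s⁻¹] = kg·m²·s⁻¹
Both are kg·m²·s⁻¹, so they have the same dimensions and can be added.

Yes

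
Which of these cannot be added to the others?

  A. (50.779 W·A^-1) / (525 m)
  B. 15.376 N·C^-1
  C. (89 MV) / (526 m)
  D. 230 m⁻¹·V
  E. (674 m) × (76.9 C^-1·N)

E.

Reduce each to base SI dimensions:
  A. [kg·m²·s⁻³·A⁻¹] / [m] = kg·m·s⁻³·A⁻¹
  B. N·C⁻¹ = kg·m·s⁻²·(s·A)⁻¹ = kg·m·s⁻³·A⁻¹
  C. [kg·m²·s⁻³·A⁻¹] / [m] = kg·m·s⁻³·A⁻¹
  D. V·m⁻¹ = J·C⁻¹·m⁻¹ = kg·m·s⁻³·A⁻¹
  E. [m] · [kg·m·s⁻³·A⁻¹] = kg·m²·s⁻³·A⁻¹
All reduce to kg·m·s⁻³·A⁻¹ except E., which is kg·m²·s⁻³·A⁻¹.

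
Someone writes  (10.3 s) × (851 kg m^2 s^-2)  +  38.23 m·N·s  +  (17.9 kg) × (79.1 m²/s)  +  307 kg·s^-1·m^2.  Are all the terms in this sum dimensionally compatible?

Yes

Work out the base dimensions of each:
  (10.3 s) × (851 kg m^2 s^-2):  [s] · [kg·m²·s⁻²] = kg·m²·s⁻¹
  38.23 m·N·s:  N·m·s = kg·m·s⁻²·m·s = kg·m²·s⁻¹
  (17.9 kg) × (79.1 m²/s):  [kg] · [m²·s⁻¹] = kg·m²·s⁻¹
  307 kg·s^-1·m^2:  kg·m²·s⁻¹
Every term reduces to kg·m²·s⁻¹.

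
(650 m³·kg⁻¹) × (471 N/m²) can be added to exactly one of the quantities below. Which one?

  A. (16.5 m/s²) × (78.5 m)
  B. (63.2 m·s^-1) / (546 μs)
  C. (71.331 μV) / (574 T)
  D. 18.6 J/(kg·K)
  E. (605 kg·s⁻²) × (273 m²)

Reference: [kg⁻¹·m³] · [kg·m⁻¹·s⁻²] = m²·s⁻².
Each option:
  A. [m·s⁻²] · [m] = m²·s⁻²  ← same
  B. [m·s⁻¹] / [s] = m·s⁻²
  C. [kg·m²·s⁻³·A⁻¹] / [kg·s⁻²·A⁻¹] = m²·s⁻¹
  D. J·kg⁻¹·K⁻¹ = N·m·kg⁻¹·K⁻¹ = m²·s⁻²·K⁻¹
  E. [kg·s⁻²] · [m²] = kg·m²·s⁻²
Only A. matches m²·s⁻².

A.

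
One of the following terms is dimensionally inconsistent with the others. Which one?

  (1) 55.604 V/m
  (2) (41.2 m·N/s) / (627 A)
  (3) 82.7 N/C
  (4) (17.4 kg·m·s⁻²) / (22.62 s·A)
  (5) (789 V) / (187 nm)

Work out the base dimensions of each:
  (1) V·m⁻¹ = J·C⁻¹·m⁻¹ = kg·m·s⁻³·A⁻¹
  (2) [kg·m²·s⁻³] / [A] = kg·m²·s⁻³·A⁻¹
  (3) N·C⁻¹ = kg·m·s⁻²·(s·A)⁻¹ = kg·m·s⁻³·A⁻¹
  (4) [kg·m·s⁻²] / [s·A] = kg·m·s⁻³·A⁻¹
  (5) [kg·m²·s⁻³·A⁻¹] / [m] = kg·m·s⁻³·A⁻¹
All reduce to kg·m·s⁻³·A⁻¹ except (2), which is kg·m²·s⁻³·A⁻¹.

(2)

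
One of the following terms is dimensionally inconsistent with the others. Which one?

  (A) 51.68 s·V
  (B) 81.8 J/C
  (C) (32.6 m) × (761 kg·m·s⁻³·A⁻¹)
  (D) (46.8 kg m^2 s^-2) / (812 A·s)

Dimensions:
  (A) V·s = J·C⁻¹·s = kg·m²·s⁻²·A⁻¹
  (B) J·C⁻¹ = N·m·(s·A)⁻¹ = kg·m²·s⁻³·A⁻¹
  (C) [m] · [kg·m·s⁻³·A⁻¹] = kg·m²·s⁻³·A⁻¹
  (D) [kg·m²·s⁻²] / [s·A] = kg·m²·s⁻³·A⁻¹
All reduce to kg·m²·s⁻³·A⁻¹ except (A), which is kg·m²·s⁻²·A⁻¹.

(A)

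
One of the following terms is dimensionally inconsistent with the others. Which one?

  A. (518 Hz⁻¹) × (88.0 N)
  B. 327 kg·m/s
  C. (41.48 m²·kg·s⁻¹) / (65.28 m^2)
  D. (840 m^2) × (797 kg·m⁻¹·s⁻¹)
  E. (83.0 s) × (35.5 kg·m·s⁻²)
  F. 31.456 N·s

C.

Expand each in SI base units:
  A. [s] · [kg·m·s⁻²] = kg·m·s⁻¹
  B. kg·m·s⁻¹
  C. [kg·m²·s⁻¹] / [m²] = kg·s⁻¹
  D. [m²] · [kg·m⁻¹·s⁻¹] = kg·m·s⁻¹
  E. [s] · [kg·m·s⁻²] = kg·m·s⁻¹
  F. N·s = kg·m·s⁻²·s = kg·m·s⁻¹
All reduce to kg·m·s⁻¹ except C., which is kg·s⁻¹.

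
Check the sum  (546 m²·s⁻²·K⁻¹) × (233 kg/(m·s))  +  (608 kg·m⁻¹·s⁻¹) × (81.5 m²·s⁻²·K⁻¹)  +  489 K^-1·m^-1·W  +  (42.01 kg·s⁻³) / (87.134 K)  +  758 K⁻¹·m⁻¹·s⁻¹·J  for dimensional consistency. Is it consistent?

Reduce each to base SI dimensions:
  (546 m²·s⁻²·K⁻¹) × (233 kg/(m·s)):  [m²·s⁻²·K⁻¹] · [kg·m⁻¹·s⁻¹] = kg·m·s⁻³·K⁻¹
  (608 kg·m⁻¹·s⁻¹) × (81.5 m²·s⁻²·K⁻¹):  [kg·m⁻¹·s⁻¹] · [m²·s⁻²·K⁻¹] = kg·m·s⁻³·K⁻¹
  489 K^-1·m^-1·W:  W·m⁻¹·K⁻¹ = J·s⁻¹·m⁻¹·K⁻¹ = kg·m·s⁻³·K⁻¹
  (42.01 kg·s⁻³) / (87.134 K):  [kg·s⁻³] / [K] = kg·s⁻³·K⁻¹
  758 K⁻¹·m⁻¹·s⁻¹·J:  J·s⁻¹·m⁻¹·K⁻¹ = N·m·s⁻¹·m⁻¹·K⁻¹ = kg·m·s⁻³·K⁻¹
The terms do not share a single dimension (kg·m·s⁻³·K⁻¹ vs kg·s⁻³·K⁻¹).

No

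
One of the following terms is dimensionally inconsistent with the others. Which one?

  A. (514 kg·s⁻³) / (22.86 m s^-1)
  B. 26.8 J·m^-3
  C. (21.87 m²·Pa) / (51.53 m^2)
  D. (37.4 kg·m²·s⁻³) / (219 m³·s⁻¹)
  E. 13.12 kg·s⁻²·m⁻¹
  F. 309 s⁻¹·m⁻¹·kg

F.

Dimensions:
  A. [kg·s⁻³] / [m·s⁻¹] = kg·m⁻¹·s⁻²
  B. J·m⁻³ = N·m·m⁻³ = kg·m⁻¹·s⁻²
  C. [kg·m·s⁻²] / [m²] = kg·m⁻¹·s⁻²
  D. [kg·m²·s⁻³] / [m³·s⁻¹] = kg·m⁻¹·s⁻²
  E. kg·m⁻¹·s⁻²
  F. kg·m⁻¹·s⁻¹
All reduce to kg·m⁻¹·s⁻² except F., which is kg·m⁻¹·s⁻¹.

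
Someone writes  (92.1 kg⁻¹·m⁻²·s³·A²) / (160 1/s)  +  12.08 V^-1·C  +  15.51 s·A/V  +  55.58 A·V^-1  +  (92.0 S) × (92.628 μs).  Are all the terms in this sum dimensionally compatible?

No

In SI base units:
  (92.1 kg⁻¹·m⁻²·s³·A²) / (160 1/s):  [kg⁻¹·m⁻²·s³·A²] / [s⁻¹] = kg⁻¹·m⁻²·s⁴·A²
  12.08 V^-1·C:  C·V⁻¹ = s·A·(J·C⁻¹)⁻¹ = kg⁻¹·m⁻²·s⁴·A²
  15.51 s·A/V:  A·s·V⁻¹ = A·s·(J·C⁻¹)⁻¹ = kg⁻¹·m⁻²·s⁴·A²
  55.58 A·V^-1:  A·V⁻¹ = A·(J·C⁻¹)⁻¹ = kg⁻¹·m⁻²·s³·A²
  (92.0 S) × (92.628 μs):  [kg⁻¹·m⁻²·s³·A²] · [s] = kg⁻¹·m⁻²·s⁴·A²
The terms do not share a single dimension (kg⁻¹·m⁻²·s³·A² vs kg⁻¹·m⁻²·s⁴·A²).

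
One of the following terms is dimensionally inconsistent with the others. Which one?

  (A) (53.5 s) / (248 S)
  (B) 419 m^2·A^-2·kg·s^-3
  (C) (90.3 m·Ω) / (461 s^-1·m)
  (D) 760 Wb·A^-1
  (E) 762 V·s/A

(B)

Dimensions:
  (A) [s] / [kg⁻¹·m⁻²·s³·A²] = kg·m²·s⁻²·A⁻²
  (B) kg·m²·s⁻³·A⁻²
  (C) [kg·m³·s⁻³·A⁻²] / [m·s⁻¹] = kg·m²·s⁻²·A⁻²
  (D) Wb·A⁻¹ = V·s·A⁻¹ = kg·m²·s⁻²·A⁻²
  (E) V·s·A⁻¹ = J·C⁻¹·s·A⁻¹ = kg·m²·s⁻²·A⁻²
All reduce to kg·m²·s⁻²·A⁻² except (B), which is kg·m²·s⁻³·A⁻².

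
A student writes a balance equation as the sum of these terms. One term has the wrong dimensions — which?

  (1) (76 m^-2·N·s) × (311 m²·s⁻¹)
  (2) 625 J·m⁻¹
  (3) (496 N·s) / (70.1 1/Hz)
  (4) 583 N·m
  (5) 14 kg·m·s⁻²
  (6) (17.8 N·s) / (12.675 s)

(4)

Dimensions:
  (1) [kg·m⁻¹·s⁻¹] · [m²·s⁻¹] = kg·m·s⁻²
  (2) J·m⁻¹ = N·m·m⁻¹ = kg·m·s⁻²
  (3) [kg·m·s⁻¹] / [s] = kg·m·s⁻²
  (4) N·m = kg·m·s⁻²·m = kg·m²·s⁻²
  (5) kg·m·s⁻²
  (6) [kg·m·s⁻¹] / [s] = kg·m·s⁻²
All reduce to kg·m·s⁻² except (4), which is kg·m²·s⁻².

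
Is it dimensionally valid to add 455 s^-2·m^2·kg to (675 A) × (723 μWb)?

Work out the base dimensions of each:
  455 s^-2·m^2·kg:  kg·m²·s⁻²
  (675 A) × (723 μWb):  [A] · [kg·m²·s⁻²·A⁻¹] = kg·m²·s⁻²
Both are kg·m²·s⁻², so they have the same dimensions and can be added.

Yes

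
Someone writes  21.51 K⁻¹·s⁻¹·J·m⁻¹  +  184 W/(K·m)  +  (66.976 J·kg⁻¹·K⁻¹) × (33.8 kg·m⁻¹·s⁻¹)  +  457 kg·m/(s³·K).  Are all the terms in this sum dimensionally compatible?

Yes

Dimensions:
  21.51 K⁻¹·s⁻¹·J·m⁻¹:  J·s⁻¹·m⁻¹·K⁻¹ = N·m·s⁻¹·m⁻¹·K⁻¹ = kg·m·s⁻³·K⁻¹
  184 W/(K·m):  W·m⁻¹·K⁻¹ = J·s⁻¹·m⁻¹·K⁻¹ = kg·m·s⁻³·K⁻¹
  (66.976 J·kg⁻¹·K⁻¹) × (33.8 kg·m⁻¹·s⁻¹):  [m²·s⁻²·K⁻¹] · [kg·m⁻¹·s⁻¹] = kg·m·s⁻³·K⁻¹
  457 kg·m/(s³·K):  kg·m·s⁻³·K⁻¹
Every term reduces to kg·m·s⁻³·K⁻¹.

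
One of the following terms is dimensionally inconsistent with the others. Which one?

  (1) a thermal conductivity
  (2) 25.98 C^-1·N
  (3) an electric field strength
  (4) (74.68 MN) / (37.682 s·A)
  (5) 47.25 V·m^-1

Reduce each to base SI dimensions:
  (1) [thermal conductivity] = kg·m·s⁻³·K⁻¹
  (2) N·C⁻¹ = kg·m·s⁻²·(s·A)⁻¹ = kg·m·s⁻³·A⁻¹
  (3) [electric field strength] = kg·m·s⁻³·A⁻¹
  (4) [kg·m·s⁻²] / [s·A] = kg·m·s⁻³·A⁻¹
  (5) V·m⁻¹ = J·C⁻¹·m⁻¹ = kg·m·s⁻³·A⁻¹
All reduce to kg·m·s⁻³·A⁻¹ except (1), which is kg·m·s⁻³·K⁻¹.

(1)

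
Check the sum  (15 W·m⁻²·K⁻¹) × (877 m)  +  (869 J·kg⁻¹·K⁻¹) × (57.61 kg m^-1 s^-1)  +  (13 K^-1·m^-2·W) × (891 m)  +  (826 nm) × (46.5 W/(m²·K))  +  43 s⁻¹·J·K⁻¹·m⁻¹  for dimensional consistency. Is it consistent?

In SI base units:
  (15 W·m⁻²·K⁻¹) × (877 m):  [kg·s⁻³·K⁻¹] · [m] = kg·m·s⁻³·K⁻¹
  (869 J·kg⁻¹·K⁻¹) × (57.61 kg m^-1 s^-1):  [m²·s⁻²·K⁻¹] · [kg·m⁻¹·s⁻¹] = kg·m·s⁻³·K⁻¹
  (13 K^-1·m^-2·W) × (891 m):  [kg·s⁻³·K⁻¹] · [m] = kg·m·s⁻³·K⁻¹
  (826 nm) × (46.5 W/(m²·K)):  [m] · [kg·s⁻³·K⁻¹] = kg·m·s⁻³·K⁻¹
  43 s⁻¹·J·K⁻¹·m⁻¹:  J·s⁻¹·m⁻¹·K⁻¹ = N·m·s⁻¹·m⁻¹·K⁻¹ = kg·m·s⁻³·K⁻¹
Every term reduces to kg·m·s⁻³·K⁻¹.

Yes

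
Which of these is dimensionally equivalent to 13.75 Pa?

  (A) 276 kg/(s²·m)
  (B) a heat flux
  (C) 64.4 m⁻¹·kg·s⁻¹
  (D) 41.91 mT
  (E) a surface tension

(A)

Reference: Pa = N·m⁻² = kg·m⁻¹·s⁻².
Each option:
  (A) kg·m⁻¹·s⁻²  ← same
  (B) [heat flux] = kg·s⁻³
  (C) kg·m⁻¹·s⁻¹
  (D) T = Wb·m⁻² = kg·s⁻²·A⁻¹
  (E) [surface tension] = kg·s⁻²
Only (A) matches kg·m⁻¹·s⁻².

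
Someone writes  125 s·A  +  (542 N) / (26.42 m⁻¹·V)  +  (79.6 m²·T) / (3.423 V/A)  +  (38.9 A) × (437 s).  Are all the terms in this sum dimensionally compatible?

Expand each in SI base units:
  125 s·A:  A·s = s·A
  (542 N) / (26.42 m⁻¹·V):  [kg·m·s⁻²] / [kg·m·s⁻³·A⁻¹] = s·A
  (79.6 m²·T) / (3.423 V/A):  [kg·m²·s⁻²·A⁻¹] / [kg·m²·s⁻³·A⁻²] = s·A
  (38.9 A) × (437 s):  [A] · [s] = s·A
Every term reduces to s·A.

Yes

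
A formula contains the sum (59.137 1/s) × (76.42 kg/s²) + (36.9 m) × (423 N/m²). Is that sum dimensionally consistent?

Work out the base dimensions of each:
  (59.137 1/s) × (76.42 kg/s²):  [s⁻¹] · [kg·s⁻²] = kg·s⁻³
  (36.9 m) × (423 N/m²):  [m] · [kg·m⁻¹·s⁻²] = kg·s⁻²
kg·s⁻³ ≠ kg·s⁻², so they cannot be added.

No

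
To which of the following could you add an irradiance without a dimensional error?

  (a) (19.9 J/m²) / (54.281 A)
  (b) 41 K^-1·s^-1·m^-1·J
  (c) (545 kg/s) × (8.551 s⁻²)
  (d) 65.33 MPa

Reference: [irradiance] = kg·s⁻³.
Each option:
  (a) [kg·s⁻²] / [A] = kg·s⁻²·A⁻¹
  (b) J·s⁻¹·m⁻¹·K⁻¹ = N·m·s⁻¹·m⁻¹·K⁻¹ = kg·m·s⁻³·K⁻¹
  (c) [kg·s⁻¹] · [s⁻²] = kg·s⁻³  ← same
  (d) Pa = N·m⁻² = kg·m⁻¹·s⁻²
Only (c) matches kg·s⁻³.

(c)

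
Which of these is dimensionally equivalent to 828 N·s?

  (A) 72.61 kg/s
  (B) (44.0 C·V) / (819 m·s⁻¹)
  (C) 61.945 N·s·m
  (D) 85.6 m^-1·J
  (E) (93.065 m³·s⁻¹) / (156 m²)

Reference: N·s = kg·m·s⁻²·s = kg·m·s⁻¹.
Each option:
  (A) kg·s⁻¹
  (B) [kg·m²·s⁻²] / [m·s⁻¹] = kg·m·s⁻¹  ← same
  (C) N·m·s = kg·m·s⁻²·m·s = kg·m²·s⁻¹
  (D) J·m⁻¹ = N·m·m⁻¹ = kg·m·s⁻²
  (E) [m³·s⁻¹] / [m²] = m·s⁻¹
Only (B) matches kg·m·s⁻¹.

(B)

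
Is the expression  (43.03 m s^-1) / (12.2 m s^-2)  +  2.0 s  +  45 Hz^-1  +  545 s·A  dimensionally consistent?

No

Expand each in SI base units:
  (43.03 m s^-1) / (12.2 m s^-2):  [m·s⁻¹] / [m·s⁻²] = s
  2.0 s:  s
  45 Hz^-1:  Hz⁻¹ = (s⁻¹)⁻¹ = s
  545 s·A:  A·s = s·A
The terms do not share a single dimension (s vs s·A).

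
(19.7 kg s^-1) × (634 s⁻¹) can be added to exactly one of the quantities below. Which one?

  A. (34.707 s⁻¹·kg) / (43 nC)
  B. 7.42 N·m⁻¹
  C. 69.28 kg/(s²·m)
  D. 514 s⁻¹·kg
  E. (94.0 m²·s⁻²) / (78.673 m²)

Reference: [kg·s⁻¹] · [s⁻¹] = kg·s⁻².
Each option:
  A. [kg·s⁻¹] / [s·A] = kg·s⁻²·A⁻¹
  B. N·m⁻¹ = kg·m·s⁻²·m⁻¹ = kg·s⁻²  ← same
  C. kg·m⁻¹·s⁻²
  D. kg·s⁻¹
  E. [m²·s⁻²] / [m²] = s⁻²
Only B. matches kg·s⁻².

B.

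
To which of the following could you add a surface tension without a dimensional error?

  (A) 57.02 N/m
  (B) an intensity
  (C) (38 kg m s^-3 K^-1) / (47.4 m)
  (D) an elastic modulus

(A)

Reference: [surface tension] = kg·s⁻².
Each option:
  (A) N·m⁻¹ = kg·m·s⁻²·m⁻¹ = kg·s⁻²  ← same
  (B) [intensity] = kg·s⁻³
  (C) [kg·m·s⁻³·K⁻¹] / [m] = kg·s⁻³·K⁻¹
  (D) [elastic modulus] = kg·m⁻¹·s⁻²
Only (A) matches kg·s⁻².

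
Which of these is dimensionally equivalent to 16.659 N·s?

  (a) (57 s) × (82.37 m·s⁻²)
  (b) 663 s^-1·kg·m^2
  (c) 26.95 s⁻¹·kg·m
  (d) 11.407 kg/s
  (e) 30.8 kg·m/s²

(c)

Reference: N·s = kg·m·s⁻²·s = kg·m·s⁻¹.
Each option:
  (a) [s] · [m·s⁻²] = m·s⁻¹
  (b) kg·m²·s⁻¹
  (c) kg·m·s⁻¹  ← same
  (d) kg·s⁻¹
  (e) kg·m·s⁻²
Only (c) matches kg·m·s⁻¹.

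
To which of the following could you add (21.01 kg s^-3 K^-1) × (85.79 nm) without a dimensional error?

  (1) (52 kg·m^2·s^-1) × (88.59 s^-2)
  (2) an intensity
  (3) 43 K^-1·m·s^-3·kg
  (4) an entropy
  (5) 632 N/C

Reference: [kg·s⁻³·K⁻¹] · [m] = kg·m·s⁻³·K⁻¹.
Each option:
  (1) [kg·m²·s⁻¹] · [s⁻²] = kg·m²·s⁻³
  (2) [intensity] = kg·s⁻³
  (3) kg·m·s⁻³·K⁻¹  ← same
  (4) [entropy] = kg·m²·s⁻²·K⁻¹
  (5) N·C⁻¹ = kg·m·s⁻²·(s·A)⁻¹ = kg·m·s⁻³·A⁻¹
Only (3) matches kg·m·s⁻³·K⁻¹.

(3)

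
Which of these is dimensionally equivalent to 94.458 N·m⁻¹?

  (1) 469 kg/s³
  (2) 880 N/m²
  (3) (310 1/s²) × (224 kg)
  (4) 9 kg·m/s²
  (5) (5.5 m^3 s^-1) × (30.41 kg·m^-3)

Reference: N·m⁻¹ = kg·m·s⁻²·m⁻¹ = kg·s⁻².
Each option:
  (1) kg·s⁻³
  (2) N·m⁻² = kg·m·s⁻²·m⁻² = kg·m⁻¹·s⁻²
  (3) [s⁻²] · [kg] = kg·s⁻²  ← same
  (4) kg·m·s⁻²
  (5) [m³·s⁻¹] · [kg·m⁻³] = kg·s⁻¹
Only (3) matches kg·s⁻².

(3)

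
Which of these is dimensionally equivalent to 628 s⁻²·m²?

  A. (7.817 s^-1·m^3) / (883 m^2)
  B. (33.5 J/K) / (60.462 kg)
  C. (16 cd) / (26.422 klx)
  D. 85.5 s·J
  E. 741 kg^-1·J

E.

Reference: m²·s⁻².
Each option:
  A. [m³·s⁻¹] / [m²] = m·s⁻¹
  B. [kg·m²·s⁻²·K⁻¹] / [kg] = m²·s⁻²·K⁻¹
  C. [cd] / [m⁻²·cd] = m²
  D. J·s = N·m·s = kg·m²·s⁻¹
  E. J·kg⁻¹ = N·m·kg⁻¹ = m²·s⁻²  ← same
Only E. matches m²·s⁻².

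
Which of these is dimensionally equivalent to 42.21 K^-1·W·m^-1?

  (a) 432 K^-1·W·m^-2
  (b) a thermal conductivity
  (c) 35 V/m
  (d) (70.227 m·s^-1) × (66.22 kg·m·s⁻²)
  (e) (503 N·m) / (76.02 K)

Reference: W·m⁻¹·K⁻¹ = J·s⁻¹·m⁻¹·K⁻¹ = kg·m·s⁻³·K⁻¹.
Each option:
  (a) W·m⁻²·K⁻¹ = J·s⁻¹·m⁻²·K⁻¹ = kg·s⁻³·K⁻¹
  (b) [thermal conductivity] = kg·m·s⁻³·K⁻¹  ← same
  (c) V·m⁻¹ = J·C⁻¹·m⁻¹ = kg·m·s⁻³·A⁻¹
  (d) [m·s⁻¹] · [kg·m·s⁻²] = kg·m²·s⁻³
  (e) [kg·m²·s⁻²] / [K] = kg·m²·s⁻²·K⁻¹
Only (b) matches kg·m·s⁻³·K⁻¹.

(b)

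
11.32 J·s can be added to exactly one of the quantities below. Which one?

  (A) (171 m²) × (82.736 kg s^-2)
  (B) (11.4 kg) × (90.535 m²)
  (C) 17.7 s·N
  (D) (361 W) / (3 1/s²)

Reference: J·s = N·m·s = kg·m²·s⁻¹.
Each option:
  (A) [m²] · [kg·s⁻²] = kg·m²·s⁻²
  (B) [kg] · [m²] = kg·m²
  (C) N·s = kg·m·s⁻²·s = kg·m·s⁻¹
  (D) [kg·m²·s⁻³] / [s⁻²] = kg·m²·s⁻¹  ← same
Only (D) matches kg·m²·s⁻¹.

(D)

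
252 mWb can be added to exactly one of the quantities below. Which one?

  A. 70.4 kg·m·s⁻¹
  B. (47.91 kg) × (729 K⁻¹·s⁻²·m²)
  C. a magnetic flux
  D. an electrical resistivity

Reference: Wb = V·s = kg·m²·s⁻²·A⁻¹.
Each option:
  A. kg·m·s⁻¹
  B. [kg] · [m²·s⁻²·K⁻¹] = kg·m²·s⁻²·K⁻¹
  C. [magnetic flux] = kg·m²·s⁻²·A⁻¹  ← same
  D. [electrical resistivity] = kg·m³·s⁻³·A⁻²
Only C. matches kg·m²·s⁻²·A⁻¹.

C.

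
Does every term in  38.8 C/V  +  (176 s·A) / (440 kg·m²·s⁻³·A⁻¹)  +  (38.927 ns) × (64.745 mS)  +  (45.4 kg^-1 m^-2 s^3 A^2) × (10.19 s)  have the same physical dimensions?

In SI base units:
  38.8 C/V:  C·V⁻¹ = s·A·(J·C⁻¹)⁻¹ = kg⁻¹·m⁻²·s⁴·A²
  (176 s·A) / (440 kg·m²·s⁻³·A⁻¹):  [s·A] / [kg·m²·s⁻³·A⁻¹] = kg⁻¹·m⁻²·s⁴·A²
  (38.927 ns) × (64.745 mS):  [s] · [kg⁻¹·m⁻²·s³·A²] = kg⁻¹·m⁻²·s⁴·A²
  (45.4 kg^-1 m^-2 s^3 A^2) × (10.19 s):  [kg⁻¹·m⁻²·s³·A²] · [s] = kg⁻¹·m⁻²·s⁴·A²
Every term reduces to kg⁻¹·m⁻²·s⁴·A².

Yes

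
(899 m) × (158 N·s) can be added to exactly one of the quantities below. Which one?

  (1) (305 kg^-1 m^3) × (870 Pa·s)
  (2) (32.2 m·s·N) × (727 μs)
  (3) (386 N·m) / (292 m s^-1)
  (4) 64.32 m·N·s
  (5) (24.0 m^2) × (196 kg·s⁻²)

Reference: [m] · [kg·m·s⁻¹] = kg·m²·s⁻¹.
Each option:
  (1) [kg⁻¹·m³] · [kg·m⁻¹·s⁻¹] = m²·s⁻¹
  (2) [kg·m²·s⁻¹] · [s] = kg·m²
  (3) [kg·m²·s⁻²] / [m·s⁻¹] = kg·m·s⁻¹
  (4) N·m·s = kg·m·s⁻²·m·s = kg·m²·s⁻¹  ← same
  (5) [m²] · [kg·s⁻²] = kg·m²·s⁻²
Only (4) matches kg·m²·s⁻¹.

(4)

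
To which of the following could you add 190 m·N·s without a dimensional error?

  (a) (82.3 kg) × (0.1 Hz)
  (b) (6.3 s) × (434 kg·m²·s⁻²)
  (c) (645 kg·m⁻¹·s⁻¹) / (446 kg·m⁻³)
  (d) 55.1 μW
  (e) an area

Reference: N·m·s = kg·m·s⁻²·m·s = kg·m²·s⁻¹.
Each option:
  (a) [kg] · [s⁻¹] = kg·s⁻¹
  (b) [s] · [kg·m²·s⁻²] = kg·m²·s⁻¹  ← same
  (c) [kg·m⁻¹·s⁻¹] / [kg·m⁻³] = m²·s⁻¹
  (d) W = J·s⁻¹ = kg·m²·s⁻³
  (e) [area] = m²
Only (b) matches kg·m²·s⁻¹.

(b)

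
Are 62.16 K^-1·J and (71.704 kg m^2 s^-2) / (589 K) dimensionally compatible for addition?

Yes

Dimensions:
  62.16 K^-1·J:  J·K⁻¹ = N·m·K⁻¹ = kg·m²·s⁻²·K⁻¹
  (71.704 kg m^2 s^-2) / (589 K):  [kg·m²·s⁻²] / [K] = kg·m²·s⁻²·K⁻¹
Both are kg·m²·s⁻²·K⁻¹, so they have the same dimensions and can be added.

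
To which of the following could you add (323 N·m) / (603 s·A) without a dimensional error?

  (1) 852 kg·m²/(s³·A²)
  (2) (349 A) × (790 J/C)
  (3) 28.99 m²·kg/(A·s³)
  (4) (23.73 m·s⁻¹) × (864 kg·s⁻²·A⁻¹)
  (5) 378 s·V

Reference: [kg·m²·s⁻²] / [s·A] = kg·m²·s⁻³·A⁻¹.
Each option:
  (1) kg·m²·s⁻³·A⁻²
  (2) [A] · [kg·m²·s⁻³·A⁻¹] = kg·m²·s⁻³
  (3) kg·m²·s⁻³·A⁻¹  ← same
  (4) [m·s⁻¹] · [kg·s⁻²·A⁻¹] = kg·m·s⁻³·A⁻¹
  (5) V·s = J·C⁻¹·s = kg·m²·s⁻²·A⁻¹
Only (3) matches kg·m²·s⁻³·A⁻¹.

(3)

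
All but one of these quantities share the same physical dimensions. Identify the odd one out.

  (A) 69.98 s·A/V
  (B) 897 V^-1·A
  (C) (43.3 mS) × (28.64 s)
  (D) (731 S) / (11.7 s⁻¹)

(B)

Reduce each to base SI dimensions:
  (A) A·s·V⁻¹ = A·s·(J·C⁻¹)⁻¹ = kg⁻¹·m⁻²·s⁴·A²
  (B) A·V⁻¹ = A·(J·C⁻¹)⁻¹ = kg⁻¹·m⁻²·s³·A²
  (C) [kg⁻¹·m⁻²·s³·A²] · [s] = kg⁻¹·m⁻²·s⁴·A²
  (D) [kg⁻¹·m⁻²·s³·A²] / [s⁻¹] = kg⁻¹·m⁻²·s⁴·A²
All reduce to kg⁻¹·m⁻²·s⁴·A² except (B), which is kg⁻¹·m⁻²·s³·A².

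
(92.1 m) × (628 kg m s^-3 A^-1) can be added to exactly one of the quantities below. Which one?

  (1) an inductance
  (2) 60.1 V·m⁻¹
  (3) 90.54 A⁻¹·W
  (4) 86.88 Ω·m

Reference: [m] · [kg·m·s⁻³·A⁻¹] = kg·m²·s⁻³·A⁻¹.
Each option:
  (1) [inductance] = kg·m²·s⁻²·A⁻²
  (2) V·m⁻¹ = J·C⁻¹·m⁻¹ = kg·m·s⁻³·A⁻¹
  (3) W·A⁻¹ = J·s⁻¹·A⁻¹ = kg·m²·s⁻³·A⁻¹  ← same
  (4) Ω·m = V·A⁻¹·m = kg·m³·s⁻³·A⁻²
Only (3) matches kg·m²·s⁻³·A⁻¹.

(3)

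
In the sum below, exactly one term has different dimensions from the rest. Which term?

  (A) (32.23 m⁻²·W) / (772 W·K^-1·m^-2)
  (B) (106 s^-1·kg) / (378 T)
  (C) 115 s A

(A)

In SI base units:
  (A) [kg·s⁻³] / [kg·s⁻³·K⁻¹] = K
  (B) [kg·s⁻¹] / [kg·s⁻²·A⁻¹] = s·A
  (C) s·A
All reduce to s·A except (A), which is K.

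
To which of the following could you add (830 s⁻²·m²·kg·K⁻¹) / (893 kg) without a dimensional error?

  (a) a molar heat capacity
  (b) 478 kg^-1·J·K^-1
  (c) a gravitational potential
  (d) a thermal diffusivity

Reference: [kg·m²·s⁻²·K⁻¹] / [kg] = m²·s⁻²·K⁻¹.
Each option:
  (a) [molar heat capacity] = kg·m²·s⁻²·K⁻¹·mol⁻¹
  (b) J·kg⁻¹·K⁻¹ = N·m·kg⁻¹·K⁻¹ = m²·s⁻²·K⁻¹  ← same
  (c) [gravitational potential] = m²·s⁻²
  (d) [thermal diffusivity] = m²·s⁻¹
Only (b) matches m²·s⁻²·K⁻¹.

(b)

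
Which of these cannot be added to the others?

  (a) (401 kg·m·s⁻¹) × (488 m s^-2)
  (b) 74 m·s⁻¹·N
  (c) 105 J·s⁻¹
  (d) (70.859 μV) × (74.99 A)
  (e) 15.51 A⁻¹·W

(e)

Expand each in SI base units:
  (a) [kg·m·s⁻¹] · [m·s⁻²] = kg·m²·s⁻³
  (b) N·m·s⁻¹ = kg·m·s⁻²·m·s⁻¹ = kg·m²·s⁻³
  (c) J·s⁻¹ = N·m·s⁻¹ = kg·m²·s⁻³
  (d) [kg·m²·s⁻³·A⁻¹] · [A] = kg·m²·s⁻³
  (e) W·A⁻¹ = J·s⁻¹·A⁻¹ = kg·m²·s⁻³·A⁻¹
All reduce to kg·m²·s⁻³ except (e), which is kg·m²·s⁻³·A⁻¹.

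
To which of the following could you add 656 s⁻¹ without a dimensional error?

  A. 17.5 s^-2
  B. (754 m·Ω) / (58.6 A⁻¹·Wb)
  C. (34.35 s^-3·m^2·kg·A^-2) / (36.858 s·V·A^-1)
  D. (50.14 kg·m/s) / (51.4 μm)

C.

Reference: s⁻¹.
Each option:
  A. s⁻²
  B. [kg·m³·s⁻³·A⁻²] / [kg·m²·s⁻²·A⁻²] = m·s⁻¹
  C. [kg·m²·s⁻³·A⁻²] / [kg·m²·s⁻²·A⁻²] = s⁻¹  ← same
  D. [kg·m·s⁻¹] / [m] = kg·s⁻¹
Only C. matches s⁻¹.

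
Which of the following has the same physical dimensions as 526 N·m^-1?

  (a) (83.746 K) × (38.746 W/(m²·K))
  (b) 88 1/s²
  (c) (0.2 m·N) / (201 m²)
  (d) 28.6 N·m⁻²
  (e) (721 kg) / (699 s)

Reference: N·m⁻¹ = kg·m·s⁻²·m⁻¹ = kg·s⁻².
Each option:
  (a) [K] · [kg·s⁻³·K⁻¹] = kg·s⁻³
  (b) s⁻²
  (c) [kg·m²·s⁻²] / [m²] = kg·s⁻²  ← same
  (d) N·m⁻² = kg·m·s⁻²·m⁻² = kg·m⁻¹·s⁻²
  (e) [kg] / [s] = kg·s⁻¹
Only (c) matches kg·s⁻².

(c)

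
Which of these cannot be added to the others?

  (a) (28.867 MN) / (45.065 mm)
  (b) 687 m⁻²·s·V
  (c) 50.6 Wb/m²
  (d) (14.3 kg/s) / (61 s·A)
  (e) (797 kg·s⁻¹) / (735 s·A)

(a)

Expand each in SI base units:
  (a) [kg·m·s⁻²] / [m] = kg·s⁻²
  (b) V·s·m⁻² = J·C⁻¹·s·m⁻² = kg·s⁻²·A⁻¹
  (c) Wb·m⁻² = V·s·m⁻² = kg·s⁻²·A⁻¹
  (d) [kg·s⁻¹] / [s·A] = kg·s⁻²·A⁻¹
  (e) [kg·s⁻¹] / [s·A] = kg·s⁻²·A⁻¹
All reduce to kg·s⁻²·A⁻¹ except (a), which is kg·s⁻².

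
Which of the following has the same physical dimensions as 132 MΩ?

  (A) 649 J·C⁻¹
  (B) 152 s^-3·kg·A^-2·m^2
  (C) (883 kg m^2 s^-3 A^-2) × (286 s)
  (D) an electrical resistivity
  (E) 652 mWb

Reference: Ω = V·A⁻¹ = kg·m²·s⁻³·A⁻².
Each option:
  (A) J·C⁻¹ = N·m·(s·A)⁻¹ = kg·m²·s⁻³·A⁻¹
  (B) kg·m²·s⁻³·A⁻²  ← same
  (C) [kg·m²·s⁻³·A⁻²] · [s] = kg·m²·s⁻²·A⁻²
  (D) [electrical resistivity] = kg·m³·s⁻³·A⁻²
  (E) Wb = V·s = kg·m²·s⁻²·A⁻¹
Only (B) matches kg·m²·s⁻³·A⁻².

(B)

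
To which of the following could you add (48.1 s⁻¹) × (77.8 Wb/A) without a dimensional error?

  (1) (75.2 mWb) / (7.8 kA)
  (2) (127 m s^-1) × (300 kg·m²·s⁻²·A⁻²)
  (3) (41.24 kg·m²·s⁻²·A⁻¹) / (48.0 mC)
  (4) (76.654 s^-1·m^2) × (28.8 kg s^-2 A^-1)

Reference: [s⁻¹] · [kg·m²·s⁻²·A⁻²] = kg·m²·s⁻³·A⁻².
Each option:
  (1) [kg·m²·s⁻²·A⁻¹] / [A] = kg·m²·s⁻²·A⁻²
  (2) [m·s⁻¹] · [kg·m²·s⁻²·A⁻²] = kg·m³·s⁻³·A⁻²
  (3) [kg·m²·s⁻²·A⁻¹] / [s·A] = kg·m²·s⁻³·A⁻²  ← same
  (4) [m²·s⁻¹] · [kg·s⁻²·A⁻¹] = kg·m²·s⁻³·A⁻¹
Only (3) matches kg·m²·s⁻³·A⁻².

(3)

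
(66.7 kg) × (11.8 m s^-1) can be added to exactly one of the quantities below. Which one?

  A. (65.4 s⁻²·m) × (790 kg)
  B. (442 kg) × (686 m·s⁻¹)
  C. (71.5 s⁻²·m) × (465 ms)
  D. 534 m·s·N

B.

Reference: [kg] · [m·s⁻¹] = kg·m·s⁻¹.
Each option:
  A. [m·s⁻²] · [kg] = kg·m·s⁻²
  B. [kg] · [m·s⁻¹] = kg·m·s⁻¹  ← same
  C. [m·s⁻²] · [s] = m·s⁻¹
  D. N·m·s = kg·m·s⁻²·m·s = kg·m²·s⁻¹
Only B. matches kg·m·s⁻¹.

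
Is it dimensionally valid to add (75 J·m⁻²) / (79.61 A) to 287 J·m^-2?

Dimensions:
  (75 J·m⁻²) / (79.61 A):  [kg·s⁻²] / [A] = kg·s⁻²·A⁻¹
  287 J·m^-2:  J·m⁻² = N·m·m⁻² = kg·s⁻²
kg·s⁻²·A⁻¹ ≠ kg·s⁻², so they cannot be added.

No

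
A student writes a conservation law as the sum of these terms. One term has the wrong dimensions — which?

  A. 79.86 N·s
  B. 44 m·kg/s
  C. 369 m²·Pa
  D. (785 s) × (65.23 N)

C.

Dimensions:
  A. N·s = kg·m·s⁻²·s = kg·m·s⁻¹
  B. kg·m·s⁻¹
  C. Pa·m² = N·m⁻²·m² = kg·m·s⁻²
  D. [s] · [kg·m·s⁻²] = kg·m·s⁻¹
All reduce to kg·m·s⁻¹ except C., which is kg·m·s⁻².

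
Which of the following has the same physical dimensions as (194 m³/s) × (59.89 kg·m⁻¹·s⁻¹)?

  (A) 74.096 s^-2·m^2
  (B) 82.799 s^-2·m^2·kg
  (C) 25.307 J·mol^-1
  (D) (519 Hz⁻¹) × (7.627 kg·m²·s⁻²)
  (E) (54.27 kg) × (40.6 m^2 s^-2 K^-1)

Reference: [m³·s⁻¹] · [kg·m⁻¹·s⁻¹] = kg·m²·s⁻².
Each option:
  (A) m²·s⁻²
  (B) kg·m²·s⁻²  ← same
  (C) J·mol⁻¹ = N·m·mol⁻¹ = kg·m²·s⁻²·mol⁻¹
  (D) [s] · [kg·m²·s⁻²] = kg·m²·s⁻¹
  (E) [kg] · [m²·s⁻²·K⁻¹] = kg·m²·s⁻²·K⁻¹
Only (B) matches kg·m²·s⁻².

(B)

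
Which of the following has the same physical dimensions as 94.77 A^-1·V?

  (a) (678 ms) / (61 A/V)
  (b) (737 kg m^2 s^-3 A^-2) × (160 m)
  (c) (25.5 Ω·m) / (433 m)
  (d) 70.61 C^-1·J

(c)

Reference: V·A⁻¹ = J·C⁻¹·A⁻¹ = kg·m²·s⁻³·A⁻².
Each option:
  (a) [s] / [kg⁻¹·m⁻²·s³·A²] = kg·m²·s⁻²·A⁻²
  (b) [kg·m²·s⁻³·A⁻²] · [m] = kg·m³·s⁻³·A⁻²
  (c) [kg·m³·s⁻³·A⁻²] / [m] = kg·m²·s⁻³·A⁻²  ← same
  (d) J·C⁻¹ = N·m·(s·A)⁻¹ = kg·m²·s⁻³·A⁻¹
Only (c) matches kg·m²·s⁻³·A⁻².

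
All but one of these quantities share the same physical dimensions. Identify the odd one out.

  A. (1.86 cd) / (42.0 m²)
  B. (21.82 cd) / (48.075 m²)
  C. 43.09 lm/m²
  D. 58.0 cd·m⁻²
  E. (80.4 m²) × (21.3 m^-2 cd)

E.

Work out the base dimensions of each:
  A. [cd] / [m²] = m⁻²·cd
  B. [cd] / [m²] = m⁻²·cd
  C. lm·m⁻² = cd·m⁻² = m⁻²·cd
  D. cd·m⁻² = m⁻²·cd
  E. [m²] · [m⁻²·cd] = cd
All reduce to m⁻²·cd except E., which is cd.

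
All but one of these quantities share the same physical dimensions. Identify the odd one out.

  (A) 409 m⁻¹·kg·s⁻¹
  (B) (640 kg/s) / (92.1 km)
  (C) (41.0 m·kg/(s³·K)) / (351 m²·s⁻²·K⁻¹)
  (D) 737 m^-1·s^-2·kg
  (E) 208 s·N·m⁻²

(D)

In SI base units:
  (A) kg·m⁻¹·s⁻¹
  (B) [kg·s⁻¹] / [m] = kg·m⁻¹·s⁻¹
  (C) [kg·m·s⁻³·K⁻¹] / [m²·s⁻²·K⁻¹] = kg·m⁻¹·s⁻¹
  (D) kg·m⁻¹·s⁻²
  (E) N·s·m⁻² = kg·m·s⁻²·s·m⁻² = kg·m⁻¹·s⁻¹
All reduce to kg·m⁻¹·s⁻¹ except (D), which is kg·m⁻¹·s⁻².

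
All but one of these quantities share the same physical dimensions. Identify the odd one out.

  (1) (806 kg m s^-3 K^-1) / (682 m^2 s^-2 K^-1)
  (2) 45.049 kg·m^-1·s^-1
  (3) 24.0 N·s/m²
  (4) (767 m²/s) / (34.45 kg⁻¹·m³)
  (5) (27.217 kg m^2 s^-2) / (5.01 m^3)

Work out the base dimensions of each:
  (1) [kg·m·s⁻³·K⁻¹] / [m²·s⁻²·K⁻¹] = kg·m⁻¹·s⁻¹
  (2) kg·m⁻¹·s⁻¹
  (3) N·s·m⁻² = kg·m·s⁻²·s·m⁻² = kg·m⁻¹·s⁻¹
  (4) [m²·s⁻¹] / [kg⁻¹·m³] = kg·m⁻¹·s⁻¹
  (5) [kg·m²·s⁻²] / [m³] = kg·m⁻¹·s⁻²
All reduce to kg·m⁻¹·s⁻¹ except (5), which is kg·m⁻¹·s⁻².

(5)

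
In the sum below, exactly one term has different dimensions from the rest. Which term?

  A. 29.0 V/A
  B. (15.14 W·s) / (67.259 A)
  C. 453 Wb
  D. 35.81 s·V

Expand each in SI base units:
  A. V·A⁻¹ = J·C⁻¹·A⁻¹ = kg·m²·s⁻³·A⁻²
  B. [kg·m²·s⁻²] / [A] = kg·m²·s⁻²·A⁻¹
  C. Wb = V·s = kg·m²·s⁻²·A⁻¹
  D. V·s = J·C⁻¹·s = kg·m²·s⁻²·A⁻¹
All reduce to kg·m²·s⁻²·A⁻¹ except A., which is kg·m²·s⁻³·A⁻².

A.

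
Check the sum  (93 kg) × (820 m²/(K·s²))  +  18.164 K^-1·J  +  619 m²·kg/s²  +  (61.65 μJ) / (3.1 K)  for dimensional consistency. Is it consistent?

No

In SI base units:
  (93 kg) × (820 m²/(K·s²)):  [kg] · [m²·s⁻²·K⁻¹] = kg·m²·s⁻²·K⁻¹
  18.164 K^-1·J:  J·K⁻¹ = N·m·K⁻¹ = kg·m²·s⁻²·K⁻¹
  619 m²·kg/s²:  kg·m²·s⁻²
  (61.65 μJ) / (3.1 K):  [kg·m²·s⁻²] / [K] = kg·m²·s⁻²·K⁻¹
The terms do not share a single dimension (kg·m²·s⁻² vs kg·m²·s⁻²·K⁻¹).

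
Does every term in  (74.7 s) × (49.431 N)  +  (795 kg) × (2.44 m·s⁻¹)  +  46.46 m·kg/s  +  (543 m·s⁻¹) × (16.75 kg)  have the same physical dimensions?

Dimensions:
  (74.7 s) × (49.431 N):  [s] · [kg·m·s⁻²] = kg·m·s⁻¹
  (795 kg) × (2.44 m·s⁻¹):  [kg] · [m·s⁻¹] = kg·m·s⁻¹
  46.46 m·kg/s:  kg·m·s⁻¹
  (543 m·s⁻¹) × (16.75 kg):  [m·s⁻¹] · [kg] = kg·m·s⁻¹
Every term reduces to kg·m·s⁻¹.

Yes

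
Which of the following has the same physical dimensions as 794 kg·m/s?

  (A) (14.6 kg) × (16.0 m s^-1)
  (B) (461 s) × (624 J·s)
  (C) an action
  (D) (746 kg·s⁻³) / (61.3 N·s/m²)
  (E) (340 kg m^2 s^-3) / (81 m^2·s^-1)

Reference: kg·m·s⁻¹.
Each option:
  (A) [kg] · [m·s⁻¹] = kg·m·s⁻¹  ← same
  (B) [s] · [kg·m²·s⁻¹] = kg·m²
  (C) [action] = kg·m²·s⁻¹
  (D) [kg·s⁻³] / [kg·m⁻¹·s⁻¹] = m·s⁻²
  (E) [kg·m²·s⁻³] / [m²·s⁻¹] = kg·s⁻²
Only (A) matches kg·m·s⁻¹.

(A)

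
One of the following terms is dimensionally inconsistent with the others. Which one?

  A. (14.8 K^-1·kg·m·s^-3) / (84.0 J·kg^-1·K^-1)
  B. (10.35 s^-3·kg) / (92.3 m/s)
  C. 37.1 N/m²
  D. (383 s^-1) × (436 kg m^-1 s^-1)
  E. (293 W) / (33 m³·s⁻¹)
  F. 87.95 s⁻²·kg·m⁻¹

A.

Work out the base dimensions of each:
  A. [kg·m·s⁻³·K⁻¹] / [m²·s⁻²·K⁻¹] = kg·m⁻¹·s⁻¹
  B. [kg·s⁻³] / [m·s⁻¹] = kg·m⁻¹·s⁻²
  C. N·m⁻² = kg·m·s⁻²·m⁻² = kg·m⁻¹·s⁻²
  D. [s⁻¹] · [kg·m⁻¹·s⁻¹] = kg·m⁻¹·s⁻²
  E. [kg·m²·s⁻³] / [m³·s⁻¹] = kg·m⁻¹·s⁻²
  F. kg·m⁻¹·s⁻²
All reduce to kg·m⁻¹·s⁻² except A., which is kg·m⁻¹·s⁻¹.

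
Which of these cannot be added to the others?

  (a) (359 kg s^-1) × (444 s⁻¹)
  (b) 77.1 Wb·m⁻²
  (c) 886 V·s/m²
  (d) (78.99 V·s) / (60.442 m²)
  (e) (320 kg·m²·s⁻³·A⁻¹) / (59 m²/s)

(a)

In SI base units:
  (a) [kg·s⁻¹] · [s⁻¹] = kg·s⁻²
  (b) Wb·m⁻² = V·s·m⁻² = kg·s⁻²·A⁻¹
  (c) V·s·m⁻² = J·C⁻¹·s·m⁻² = kg·s⁻²·A⁻¹
  (d) [kg·m²·s⁻²·A⁻¹] / [m²] = kg·s⁻²·A⁻¹
  (e) [kg·m²·s⁻³·A⁻¹] / [m²·s⁻¹] = kg·s⁻²·A⁻¹
All reduce to kg·s⁻²·A⁻¹ except (a), which is kg·s⁻².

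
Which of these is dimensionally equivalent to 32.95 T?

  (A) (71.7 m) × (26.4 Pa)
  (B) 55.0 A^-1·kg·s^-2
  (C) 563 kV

(B)

Reference: T = Wb·m⁻² = kg·s⁻²·A⁻¹.
Each option:
  (A) [m] · [kg·m⁻¹·s⁻²] = kg·s⁻²
  (B) kg·s⁻²·A⁻¹  ← same
  (C) V = J·C⁻¹ = kg·m²·s⁻³·A⁻¹
Only (B) matches kg·s⁻²·A⁻¹.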